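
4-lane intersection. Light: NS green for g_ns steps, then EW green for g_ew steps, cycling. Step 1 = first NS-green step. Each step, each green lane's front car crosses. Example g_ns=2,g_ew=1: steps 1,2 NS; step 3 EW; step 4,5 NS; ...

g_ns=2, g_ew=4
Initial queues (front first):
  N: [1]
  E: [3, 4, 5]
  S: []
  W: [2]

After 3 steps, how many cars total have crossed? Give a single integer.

Step 1 [NS]: N:car1-GO,E:wait,S:empty,W:wait | queues: N=0 E=3 S=0 W=1
Step 2 [NS]: N:empty,E:wait,S:empty,W:wait | queues: N=0 E=3 S=0 W=1
Step 3 [EW]: N:wait,E:car3-GO,S:wait,W:car2-GO | queues: N=0 E=2 S=0 W=0
Cars crossed by step 3: 3

Answer: 3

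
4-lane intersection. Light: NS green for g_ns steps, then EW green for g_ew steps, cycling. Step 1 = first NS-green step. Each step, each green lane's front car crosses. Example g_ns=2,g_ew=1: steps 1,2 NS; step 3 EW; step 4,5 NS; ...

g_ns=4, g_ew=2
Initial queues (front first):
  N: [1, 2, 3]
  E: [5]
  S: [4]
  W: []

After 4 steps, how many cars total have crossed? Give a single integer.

Step 1 [NS]: N:car1-GO,E:wait,S:car4-GO,W:wait | queues: N=2 E=1 S=0 W=0
Step 2 [NS]: N:car2-GO,E:wait,S:empty,W:wait | queues: N=1 E=1 S=0 W=0
Step 3 [NS]: N:car3-GO,E:wait,S:empty,W:wait | queues: N=0 E=1 S=0 W=0
Step 4 [NS]: N:empty,E:wait,S:empty,W:wait | queues: N=0 E=1 S=0 W=0
Cars crossed by step 4: 4

Answer: 4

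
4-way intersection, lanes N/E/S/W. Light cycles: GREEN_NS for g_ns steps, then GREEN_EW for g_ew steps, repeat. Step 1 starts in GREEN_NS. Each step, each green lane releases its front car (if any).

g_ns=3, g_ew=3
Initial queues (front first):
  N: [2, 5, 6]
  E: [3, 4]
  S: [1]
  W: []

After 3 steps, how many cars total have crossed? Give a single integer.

Step 1 [NS]: N:car2-GO,E:wait,S:car1-GO,W:wait | queues: N=2 E=2 S=0 W=0
Step 2 [NS]: N:car5-GO,E:wait,S:empty,W:wait | queues: N=1 E=2 S=0 W=0
Step 3 [NS]: N:car6-GO,E:wait,S:empty,W:wait | queues: N=0 E=2 S=0 W=0
Cars crossed by step 3: 4

Answer: 4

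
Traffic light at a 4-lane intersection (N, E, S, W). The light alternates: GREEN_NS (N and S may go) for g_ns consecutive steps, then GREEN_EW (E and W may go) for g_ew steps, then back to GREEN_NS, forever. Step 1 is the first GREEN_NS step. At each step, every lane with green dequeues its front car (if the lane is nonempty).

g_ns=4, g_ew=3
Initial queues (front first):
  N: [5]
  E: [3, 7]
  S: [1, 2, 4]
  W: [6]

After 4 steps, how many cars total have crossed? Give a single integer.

Answer: 4

Derivation:
Step 1 [NS]: N:car5-GO,E:wait,S:car1-GO,W:wait | queues: N=0 E=2 S=2 W=1
Step 2 [NS]: N:empty,E:wait,S:car2-GO,W:wait | queues: N=0 E=2 S=1 W=1
Step 3 [NS]: N:empty,E:wait,S:car4-GO,W:wait | queues: N=0 E=2 S=0 W=1
Step 4 [NS]: N:empty,E:wait,S:empty,W:wait | queues: N=0 E=2 S=0 W=1
Cars crossed by step 4: 4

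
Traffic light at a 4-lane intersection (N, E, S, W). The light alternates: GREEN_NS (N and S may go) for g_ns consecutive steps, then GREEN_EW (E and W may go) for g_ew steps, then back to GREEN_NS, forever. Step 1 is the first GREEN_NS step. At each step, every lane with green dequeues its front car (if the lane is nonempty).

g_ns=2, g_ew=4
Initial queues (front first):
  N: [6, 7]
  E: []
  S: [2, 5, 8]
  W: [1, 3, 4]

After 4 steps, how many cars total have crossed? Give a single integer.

Step 1 [NS]: N:car6-GO,E:wait,S:car2-GO,W:wait | queues: N=1 E=0 S=2 W=3
Step 2 [NS]: N:car7-GO,E:wait,S:car5-GO,W:wait | queues: N=0 E=0 S=1 W=3
Step 3 [EW]: N:wait,E:empty,S:wait,W:car1-GO | queues: N=0 E=0 S=1 W=2
Step 4 [EW]: N:wait,E:empty,S:wait,W:car3-GO | queues: N=0 E=0 S=1 W=1
Cars crossed by step 4: 6

Answer: 6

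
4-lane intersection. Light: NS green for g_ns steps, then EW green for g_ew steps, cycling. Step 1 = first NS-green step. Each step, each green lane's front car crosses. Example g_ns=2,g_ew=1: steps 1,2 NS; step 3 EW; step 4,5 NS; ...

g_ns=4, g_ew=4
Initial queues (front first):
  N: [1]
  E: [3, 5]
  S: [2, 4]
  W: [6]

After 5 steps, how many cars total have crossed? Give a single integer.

Step 1 [NS]: N:car1-GO,E:wait,S:car2-GO,W:wait | queues: N=0 E=2 S=1 W=1
Step 2 [NS]: N:empty,E:wait,S:car4-GO,W:wait | queues: N=0 E=2 S=0 W=1
Step 3 [NS]: N:empty,E:wait,S:empty,W:wait | queues: N=0 E=2 S=0 W=1
Step 4 [NS]: N:empty,E:wait,S:empty,W:wait | queues: N=0 E=2 S=0 W=1
Step 5 [EW]: N:wait,E:car3-GO,S:wait,W:car6-GO | queues: N=0 E=1 S=0 W=0
Cars crossed by step 5: 5

Answer: 5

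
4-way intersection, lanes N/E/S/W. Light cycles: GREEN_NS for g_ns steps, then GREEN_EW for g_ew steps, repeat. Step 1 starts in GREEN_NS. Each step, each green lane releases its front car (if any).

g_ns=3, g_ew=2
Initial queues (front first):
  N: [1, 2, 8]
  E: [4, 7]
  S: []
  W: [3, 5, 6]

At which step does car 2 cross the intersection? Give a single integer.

Step 1 [NS]: N:car1-GO,E:wait,S:empty,W:wait | queues: N=2 E=2 S=0 W=3
Step 2 [NS]: N:car2-GO,E:wait,S:empty,W:wait | queues: N=1 E=2 S=0 W=3
Step 3 [NS]: N:car8-GO,E:wait,S:empty,W:wait | queues: N=0 E=2 S=0 W=3
Step 4 [EW]: N:wait,E:car4-GO,S:wait,W:car3-GO | queues: N=0 E=1 S=0 W=2
Step 5 [EW]: N:wait,E:car7-GO,S:wait,W:car5-GO | queues: N=0 E=0 S=0 W=1
Step 6 [NS]: N:empty,E:wait,S:empty,W:wait | queues: N=0 E=0 S=0 W=1
Step 7 [NS]: N:empty,E:wait,S:empty,W:wait | queues: N=0 E=0 S=0 W=1
Step 8 [NS]: N:empty,E:wait,S:empty,W:wait | queues: N=0 E=0 S=0 W=1
Step 9 [EW]: N:wait,E:empty,S:wait,W:car6-GO | queues: N=0 E=0 S=0 W=0
Car 2 crosses at step 2

2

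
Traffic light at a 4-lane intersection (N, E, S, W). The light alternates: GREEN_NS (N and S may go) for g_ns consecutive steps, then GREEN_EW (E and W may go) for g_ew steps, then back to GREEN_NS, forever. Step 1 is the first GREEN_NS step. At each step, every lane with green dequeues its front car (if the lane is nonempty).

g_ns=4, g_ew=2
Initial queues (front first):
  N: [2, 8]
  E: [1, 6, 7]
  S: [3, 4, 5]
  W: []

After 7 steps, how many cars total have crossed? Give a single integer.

Step 1 [NS]: N:car2-GO,E:wait,S:car3-GO,W:wait | queues: N=1 E=3 S=2 W=0
Step 2 [NS]: N:car8-GO,E:wait,S:car4-GO,W:wait | queues: N=0 E=3 S=1 W=0
Step 3 [NS]: N:empty,E:wait,S:car5-GO,W:wait | queues: N=0 E=3 S=0 W=0
Step 4 [NS]: N:empty,E:wait,S:empty,W:wait | queues: N=0 E=3 S=0 W=0
Step 5 [EW]: N:wait,E:car1-GO,S:wait,W:empty | queues: N=0 E=2 S=0 W=0
Step 6 [EW]: N:wait,E:car6-GO,S:wait,W:empty | queues: N=0 E=1 S=0 W=0
Step 7 [NS]: N:empty,E:wait,S:empty,W:wait | queues: N=0 E=1 S=0 W=0
Cars crossed by step 7: 7

Answer: 7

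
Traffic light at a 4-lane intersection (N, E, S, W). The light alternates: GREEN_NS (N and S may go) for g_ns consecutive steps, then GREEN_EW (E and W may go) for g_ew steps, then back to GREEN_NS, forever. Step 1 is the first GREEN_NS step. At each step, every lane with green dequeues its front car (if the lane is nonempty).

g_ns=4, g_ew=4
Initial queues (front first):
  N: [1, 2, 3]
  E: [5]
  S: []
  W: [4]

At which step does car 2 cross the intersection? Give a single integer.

Step 1 [NS]: N:car1-GO,E:wait,S:empty,W:wait | queues: N=2 E=1 S=0 W=1
Step 2 [NS]: N:car2-GO,E:wait,S:empty,W:wait | queues: N=1 E=1 S=0 W=1
Step 3 [NS]: N:car3-GO,E:wait,S:empty,W:wait | queues: N=0 E=1 S=0 W=1
Step 4 [NS]: N:empty,E:wait,S:empty,W:wait | queues: N=0 E=1 S=0 W=1
Step 5 [EW]: N:wait,E:car5-GO,S:wait,W:car4-GO | queues: N=0 E=0 S=0 W=0
Car 2 crosses at step 2

2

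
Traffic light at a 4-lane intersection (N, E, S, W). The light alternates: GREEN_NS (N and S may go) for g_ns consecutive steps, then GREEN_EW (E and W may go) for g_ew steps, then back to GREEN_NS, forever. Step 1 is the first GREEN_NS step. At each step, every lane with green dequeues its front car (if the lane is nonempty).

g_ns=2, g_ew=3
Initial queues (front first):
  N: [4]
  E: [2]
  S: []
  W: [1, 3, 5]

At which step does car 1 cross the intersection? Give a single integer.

Step 1 [NS]: N:car4-GO,E:wait,S:empty,W:wait | queues: N=0 E=1 S=0 W=3
Step 2 [NS]: N:empty,E:wait,S:empty,W:wait | queues: N=0 E=1 S=0 W=3
Step 3 [EW]: N:wait,E:car2-GO,S:wait,W:car1-GO | queues: N=0 E=0 S=0 W=2
Step 4 [EW]: N:wait,E:empty,S:wait,W:car3-GO | queues: N=0 E=0 S=0 W=1
Step 5 [EW]: N:wait,E:empty,S:wait,W:car5-GO | queues: N=0 E=0 S=0 W=0
Car 1 crosses at step 3

3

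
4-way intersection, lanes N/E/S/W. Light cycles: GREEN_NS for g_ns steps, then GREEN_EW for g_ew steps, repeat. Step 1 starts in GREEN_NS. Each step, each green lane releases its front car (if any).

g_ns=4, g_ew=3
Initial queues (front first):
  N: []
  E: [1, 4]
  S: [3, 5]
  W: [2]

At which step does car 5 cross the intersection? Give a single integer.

Step 1 [NS]: N:empty,E:wait,S:car3-GO,W:wait | queues: N=0 E=2 S=1 W=1
Step 2 [NS]: N:empty,E:wait,S:car5-GO,W:wait | queues: N=0 E=2 S=0 W=1
Step 3 [NS]: N:empty,E:wait,S:empty,W:wait | queues: N=0 E=2 S=0 W=1
Step 4 [NS]: N:empty,E:wait,S:empty,W:wait | queues: N=0 E=2 S=0 W=1
Step 5 [EW]: N:wait,E:car1-GO,S:wait,W:car2-GO | queues: N=0 E=1 S=0 W=0
Step 6 [EW]: N:wait,E:car4-GO,S:wait,W:empty | queues: N=0 E=0 S=0 W=0
Car 5 crosses at step 2

2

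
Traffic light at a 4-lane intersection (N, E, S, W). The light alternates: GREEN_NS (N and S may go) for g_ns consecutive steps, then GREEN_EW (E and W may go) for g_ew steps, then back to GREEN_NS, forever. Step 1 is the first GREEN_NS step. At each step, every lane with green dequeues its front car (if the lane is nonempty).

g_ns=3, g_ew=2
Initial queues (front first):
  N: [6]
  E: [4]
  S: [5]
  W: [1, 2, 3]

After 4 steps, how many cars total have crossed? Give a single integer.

Step 1 [NS]: N:car6-GO,E:wait,S:car5-GO,W:wait | queues: N=0 E=1 S=0 W=3
Step 2 [NS]: N:empty,E:wait,S:empty,W:wait | queues: N=0 E=1 S=0 W=3
Step 3 [NS]: N:empty,E:wait,S:empty,W:wait | queues: N=0 E=1 S=0 W=3
Step 4 [EW]: N:wait,E:car4-GO,S:wait,W:car1-GO | queues: N=0 E=0 S=0 W=2
Cars crossed by step 4: 4

Answer: 4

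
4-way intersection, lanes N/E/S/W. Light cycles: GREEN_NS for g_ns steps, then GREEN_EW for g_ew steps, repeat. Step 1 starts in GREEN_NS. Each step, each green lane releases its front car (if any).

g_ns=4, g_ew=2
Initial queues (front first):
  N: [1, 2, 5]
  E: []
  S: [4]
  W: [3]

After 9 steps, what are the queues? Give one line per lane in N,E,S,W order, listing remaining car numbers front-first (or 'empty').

Step 1 [NS]: N:car1-GO,E:wait,S:car4-GO,W:wait | queues: N=2 E=0 S=0 W=1
Step 2 [NS]: N:car2-GO,E:wait,S:empty,W:wait | queues: N=1 E=0 S=0 W=1
Step 3 [NS]: N:car5-GO,E:wait,S:empty,W:wait | queues: N=0 E=0 S=0 W=1
Step 4 [NS]: N:empty,E:wait,S:empty,W:wait | queues: N=0 E=0 S=0 W=1
Step 5 [EW]: N:wait,E:empty,S:wait,W:car3-GO | queues: N=0 E=0 S=0 W=0

N: empty
E: empty
S: empty
W: empty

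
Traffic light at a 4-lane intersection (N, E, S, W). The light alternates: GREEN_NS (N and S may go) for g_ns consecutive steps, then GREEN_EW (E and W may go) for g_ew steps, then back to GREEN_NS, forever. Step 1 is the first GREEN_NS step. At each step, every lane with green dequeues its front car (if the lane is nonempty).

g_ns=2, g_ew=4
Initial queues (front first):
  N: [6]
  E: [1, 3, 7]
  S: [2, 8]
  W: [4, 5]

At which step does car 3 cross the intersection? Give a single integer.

Step 1 [NS]: N:car6-GO,E:wait,S:car2-GO,W:wait | queues: N=0 E=3 S=1 W=2
Step 2 [NS]: N:empty,E:wait,S:car8-GO,W:wait | queues: N=0 E=3 S=0 W=2
Step 3 [EW]: N:wait,E:car1-GO,S:wait,W:car4-GO | queues: N=0 E=2 S=0 W=1
Step 4 [EW]: N:wait,E:car3-GO,S:wait,W:car5-GO | queues: N=0 E=1 S=0 W=0
Step 5 [EW]: N:wait,E:car7-GO,S:wait,W:empty | queues: N=0 E=0 S=0 W=0
Car 3 crosses at step 4

4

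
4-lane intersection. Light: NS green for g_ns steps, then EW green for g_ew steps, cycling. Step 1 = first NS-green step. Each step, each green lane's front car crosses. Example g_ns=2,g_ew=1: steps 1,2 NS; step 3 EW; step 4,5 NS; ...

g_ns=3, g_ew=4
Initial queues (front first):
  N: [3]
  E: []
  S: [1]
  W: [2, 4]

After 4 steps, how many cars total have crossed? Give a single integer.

Answer: 3

Derivation:
Step 1 [NS]: N:car3-GO,E:wait,S:car1-GO,W:wait | queues: N=0 E=0 S=0 W=2
Step 2 [NS]: N:empty,E:wait,S:empty,W:wait | queues: N=0 E=0 S=0 W=2
Step 3 [NS]: N:empty,E:wait,S:empty,W:wait | queues: N=0 E=0 S=0 W=2
Step 4 [EW]: N:wait,E:empty,S:wait,W:car2-GO | queues: N=0 E=0 S=0 W=1
Cars crossed by step 4: 3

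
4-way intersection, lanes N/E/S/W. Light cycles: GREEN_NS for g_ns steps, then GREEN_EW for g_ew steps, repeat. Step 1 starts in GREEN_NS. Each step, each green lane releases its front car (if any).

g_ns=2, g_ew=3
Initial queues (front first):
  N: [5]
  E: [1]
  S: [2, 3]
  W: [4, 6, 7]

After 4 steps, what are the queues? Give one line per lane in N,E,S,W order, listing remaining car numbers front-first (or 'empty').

Step 1 [NS]: N:car5-GO,E:wait,S:car2-GO,W:wait | queues: N=0 E=1 S=1 W=3
Step 2 [NS]: N:empty,E:wait,S:car3-GO,W:wait | queues: N=0 E=1 S=0 W=3
Step 3 [EW]: N:wait,E:car1-GO,S:wait,W:car4-GO | queues: N=0 E=0 S=0 W=2
Step 4 [EW]: N:wait,E:empty,S:wait,W:car6-GO | queues: N=0 E=0 S=0 W=1

N: empty
E: empty
S: empty
W: 7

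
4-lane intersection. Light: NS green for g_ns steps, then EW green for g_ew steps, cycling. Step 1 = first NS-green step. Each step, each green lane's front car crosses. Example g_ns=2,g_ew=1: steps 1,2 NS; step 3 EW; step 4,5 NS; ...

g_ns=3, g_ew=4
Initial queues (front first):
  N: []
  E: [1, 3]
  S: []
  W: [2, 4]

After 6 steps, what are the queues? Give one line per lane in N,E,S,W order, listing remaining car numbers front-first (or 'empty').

Step 1 [NS]: N:empty,E:wait,S:empty,W:wait | queues: N=0 E=2 S=0 W=2
Step 2 [NS]: N:empty,E:wait,S:empty,W:wait | queues: N=0 E=2 S=0 W=2
Step 3 [NS]: N:empty,E:wait,S:empty,W:wait | queues: N=0 E=2 S=0 W=2
Step 4 [EW]: N:wait,E:car1-GO,S:wait,W:car2-GO | queues: N=0 E=1 S=0 W=1
Step 5 [EW]: N:wait,E:car3-GO,S:wait,W:car4-GO | queues: N=0 E=0 S=0 W=0

N: empty
E: empty
S: empty
W: empty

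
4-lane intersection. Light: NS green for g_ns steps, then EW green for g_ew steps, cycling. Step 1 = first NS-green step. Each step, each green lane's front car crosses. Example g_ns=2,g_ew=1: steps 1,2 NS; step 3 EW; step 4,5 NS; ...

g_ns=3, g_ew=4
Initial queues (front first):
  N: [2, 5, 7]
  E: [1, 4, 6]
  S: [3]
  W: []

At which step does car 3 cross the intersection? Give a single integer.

Step 1 [NS]: N:car2-GO,E:wait,S:car3-GO,W:wait | queues: N=2 E=3 S=0 W=0
Step 2 [NS]: N:car5-GO,E:wait,S:empty,W:wait | queues: N=1 E=3 S=0 W=0
Step 3 [NS]: N:car7-GO,E:wait,S:empty,W:wait | queues: N=0 E=3 S=0 W=0
Step 4 [EW]: N:wait,E:car1-GO,S:wait,W:empty | queues: N=0 E=2 S=0 W=0
Step 5 [EW]: N:wait,E:car4-GO,S:wait,W:empty | queues: N=0 E=1 S=0 W=0
Step 6 [EW]: N:wait,E:car6-GO,S:wait,W:empty | queues: N=0 E=0 S=0 W=0
Car 3 crosses at step 1

1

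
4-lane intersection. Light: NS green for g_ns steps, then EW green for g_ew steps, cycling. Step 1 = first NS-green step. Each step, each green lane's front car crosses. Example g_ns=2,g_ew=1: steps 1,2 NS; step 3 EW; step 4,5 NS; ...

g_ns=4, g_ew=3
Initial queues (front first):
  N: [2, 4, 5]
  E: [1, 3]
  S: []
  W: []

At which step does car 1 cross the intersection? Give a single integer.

Step 1 [NS]: N:car2-GO,E:wait,S:empty,W:wait | queues: N=2 E=2 S=0 W=0
Step 2 [NS]: N:car4-GO,E:wait,S:empty,W:wait | queues: N=1 E=2 S=0 W=0
Step 3 [NS]: N:car5-GO,E:wait,S:empty,W:wait | queues: N=0 E=2 S=0 W=0
Step 4 [NS]: N:empty,E:wait,S:empty,W:wait | queues: N=0 E=2 S=0 W=0
Step 5 [EW]: N:wait,E:car1-GO,S:wait,W:empty | queues: N=0 E=1 S=0 W=0
Step 6 [EW]: N:wait,E:car3-GO,S:wait,W:empty | queues: N=0 E=0 S=0 W=0
Car 1 crosses at step 5

5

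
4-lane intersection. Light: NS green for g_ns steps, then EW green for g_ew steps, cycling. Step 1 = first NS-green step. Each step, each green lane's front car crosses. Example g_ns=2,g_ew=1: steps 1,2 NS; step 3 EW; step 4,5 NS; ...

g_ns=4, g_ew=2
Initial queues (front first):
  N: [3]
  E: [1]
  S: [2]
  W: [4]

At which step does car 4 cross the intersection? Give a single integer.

Step 1 [NS]: N:car3-GO,E:wait,S:car2-GO,W:wait | queues: N=0 E=1 S=0 W=1
Step 2 [NS]: N:empty,E:wait,S:empty,W:wait | queues: N=0 E=1 S=0 W=1
Step 3 [NS]: N:empty,E:wait,S:empty,W:wait | queues: N=0 E=1 S=0 W=1
Step 4 [NS]: N:empty,E:wait,S:empty,W:wait | queues: N=0 E=1 S=0 W=1
Step 5 [EW]: N:wait,E:car1-GO,S:wait,W:car4-GO | queues: N=0 E=0 S=0 W=0
Car 4 crosses at step 5

5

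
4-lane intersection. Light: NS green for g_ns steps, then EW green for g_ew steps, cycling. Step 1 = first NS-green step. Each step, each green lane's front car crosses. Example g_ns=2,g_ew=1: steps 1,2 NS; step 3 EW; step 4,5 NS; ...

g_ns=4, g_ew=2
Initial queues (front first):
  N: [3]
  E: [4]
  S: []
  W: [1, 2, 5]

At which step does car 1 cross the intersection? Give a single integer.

Step 1 [NS]: N:car3-GO,E:wait,S:empty,W:wait | queues: N=0 E=1 S=0 W=3
Step 2 [NS]: N:empty,E:wait,S:empty,W:wait | queues: N=0 E=1 S=0 W=3
Step 3 [NS]: N:empty,E:wait,S:empty,W:wait | queues: N=0 E=1 S=0 W=3
Step 4 [NS]: N:empty,E:wait,S:empty,W:wait | queues: N=0 E=1 S=0 W=3
Step 5 [EW]: N:wait,E:car4-GO,S:wait,W:car1-GO | queues: N=0 E=0 S=0 W=2
Step 6 [EW]: N:wait,E:empty,S:wait,W:car2-GO | queues: N=0 E=0 S=0 W=1
Step 7 [NS]: N:empty,E:wait,S:empty,W:wait | queues: N=0 E=0 S=0 W=1
Step 8 [NS]: N:empty,E:wait,S:empty,W:wait | queues: N=0 E=0 S=0 W=1
Step 9 [NS]: N:empty,E:wait,S:empty,W:wait | queues: N=0 E=0 S=0 W=1
Step 10 [NS]: N:empty,E:wait,S:empty,W:wait | queues: N=0 E=0 S=0 W=1
Step 11 [EW]: N:wait,E:empty,S:wait,W:car5-GO | queues: N=0 E=0 S=0 W=0
Car 1 crosses at step 5

5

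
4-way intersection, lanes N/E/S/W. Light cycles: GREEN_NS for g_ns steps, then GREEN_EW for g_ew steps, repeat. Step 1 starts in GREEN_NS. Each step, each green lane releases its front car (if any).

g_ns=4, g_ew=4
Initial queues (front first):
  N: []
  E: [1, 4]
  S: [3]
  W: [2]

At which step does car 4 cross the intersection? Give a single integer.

Step 1 [NS]: N:empty,E:wait,S:car3-GO,W:wait | queues: N=0 E=2 S=0 W=1
Step 2 [NS]: N:empty,E:wait,S:empty,W:wait | queues: N=0 E=2 S=0 W=1
Step 3 [NS]: N:empty,E:wait,S:empty,W:wait | queues: N=0 E=2 S=0 W=1
Step 4 [NS]: N:empty,E:wait,S:empty,W:wait | queues: N=0 E=2 S=0 W=1
Step 5 [EW]: N:wait,E:car1-GO,S:wait,W:car2-GO | queues: N=0 E=1 S=0 W=0
Step 6 [EW]: N:wait,E:car4-GO,S:wait,W:empty | queues: N=0 E=0 S=0 W=0
Car 4 crosses at step 6

6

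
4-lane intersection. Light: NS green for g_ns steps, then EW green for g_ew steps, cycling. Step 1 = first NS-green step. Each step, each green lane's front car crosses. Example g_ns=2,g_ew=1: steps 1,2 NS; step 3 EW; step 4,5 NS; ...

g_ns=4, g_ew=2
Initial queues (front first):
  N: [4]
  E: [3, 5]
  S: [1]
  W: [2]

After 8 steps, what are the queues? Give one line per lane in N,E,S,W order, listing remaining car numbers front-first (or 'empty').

Step 1 [NS]: N:car4-GO,E:wait,S:car1-GO,W:wait | queues: N=0 E=2 S=0 W=1
Step 2 [NS]: N:empty,E:wait,S:empty,W:wait | queues: N=0 E=2 S=0 W=1
Step 3 [NS]: N:empty,E:wait,S:empty,W:wait | queues: N=0 E=2 S=0 W=1
Step 4 [NS]: N:empty,E:wait,S:empty,W:wait | queues: N=0 E=2 S=0 W=1
Step 5 [EW]: N:wait,E:car3-GO,S:wait,W:car2-GO | queues: N=0 E=1 S=0 W=0
Step 6 [EW]: N:wait,E:car5-GO,S:wait,W:empty | queues: N=0 E=0 S=0 W=0

N: empty
E: empty
S: empty
W: empty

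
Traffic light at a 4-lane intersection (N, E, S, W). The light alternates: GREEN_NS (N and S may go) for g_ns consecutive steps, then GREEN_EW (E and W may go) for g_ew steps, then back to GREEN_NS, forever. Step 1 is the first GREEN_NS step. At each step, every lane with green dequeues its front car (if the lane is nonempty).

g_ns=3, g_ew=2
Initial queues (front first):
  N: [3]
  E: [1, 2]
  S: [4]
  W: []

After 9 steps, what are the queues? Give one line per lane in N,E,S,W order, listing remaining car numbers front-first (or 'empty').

Step 1 [NS]: N:car3-GO,E:wait,S:car4-GO,W:wait | queues: N=0 E=2 S=0 W=0
Step 2 [NS]: N:empty,E:wait,S:empty,W:wait | queues: N=0 E=2 S=0 W=0
Step 3 [NS]: N:empty,E:wait,S:empty,W:wait | queues: N=0 E=2 S=0 W=0
Step 4 [EW]: N:wait,E:car1-GO,S:wait,W:empty | queues: N=0 E=1 S=0 W=0
Step 5 [EW]: N:wait,E:car2-GO,S:wait,W:empty | queues: N=0 E=0 S=0 W=0

N: empty
E: empty
S: empty
W: empty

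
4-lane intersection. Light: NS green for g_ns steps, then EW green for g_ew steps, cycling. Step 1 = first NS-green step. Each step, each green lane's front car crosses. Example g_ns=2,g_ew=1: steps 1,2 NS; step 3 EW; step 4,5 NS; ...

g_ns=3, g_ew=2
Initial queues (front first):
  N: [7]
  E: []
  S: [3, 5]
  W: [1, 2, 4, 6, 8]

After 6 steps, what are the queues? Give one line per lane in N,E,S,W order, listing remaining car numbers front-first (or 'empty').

Step 1 [NS]: N:car7-GO,E:wait,S:car3-GO,W:wait | queues: N=0 E=0 S=1 W=5
Step 2 [NS]: N:empty,E:wait,S:car5-GO,W:wait | queues: N=0 E=0 S=0 W=5
Step 3 [NS]: N:empty,E:wait,S:empty,W:wait | queues: N=0 E=0 S=0 W=5
Step 4 [EW]: N:wait,E:empty,S:wait,W:car1-GO | queues: N=0 E=0 S=0 W=4
Step 5 [EW]: N:wait,E:empty,S:wait,W:car2-GO | queues: N=0 E=0 S=0 W=3
Step 6 [NS]: N:empty,E:wait,S:empty,W:wait | queues: N=0 E=0 S=0 W=3

N: empty
E: empty
S: empty
W: 4 6 8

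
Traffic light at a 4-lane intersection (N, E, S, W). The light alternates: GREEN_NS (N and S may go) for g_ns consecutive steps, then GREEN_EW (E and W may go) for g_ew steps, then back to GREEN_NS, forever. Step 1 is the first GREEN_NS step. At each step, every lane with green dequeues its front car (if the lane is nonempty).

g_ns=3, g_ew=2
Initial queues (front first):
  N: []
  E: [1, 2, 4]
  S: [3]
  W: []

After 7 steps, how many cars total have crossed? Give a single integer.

Step 1 [NS]: N:empty,E:wait,S:car3-GO,W:wait | queues: N=0 E=3 S=0 W=0
Step 2 [NS]: N:empty,E:wait,S:empty,W:wait | queues: N=0 E=3 S=0 W=0
Step 3 [NS]: N:empty,E:wait,S:empty,W:wait | queues: N=0 E=3 S=0 W=0
Step 4 [EW]: N:wait,E:car1-GO,S:wait,W:empty | queues: N=0 E=2 S=0 W=0
Step 5 [EW]: N:wait,E:car2-GO,S:wait,W:empty | queues: N=0 E=1 S=0 W=0
Step 6 [NS]: N:empty,E:wait,S:empty,W:wait | queues: N=0 E=1 S=0 W=0
Step 7 [NS]: N:empty,E:wait,S:empty,W:wait | queues: N=0 E=1 S=0 W=0
Cars crossed by step 7: 3

Answer: 3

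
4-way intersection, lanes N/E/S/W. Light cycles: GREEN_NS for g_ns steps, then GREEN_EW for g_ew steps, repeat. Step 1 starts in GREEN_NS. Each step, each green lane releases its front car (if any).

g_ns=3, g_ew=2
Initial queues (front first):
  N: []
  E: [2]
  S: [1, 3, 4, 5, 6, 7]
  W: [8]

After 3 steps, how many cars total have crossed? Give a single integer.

Answer: 3

Derivation:
Step 1 [NS]: N:empty,E:wait,S:car1-GO,W:wait | queues: N=0 E=1 S=5 W=1
Step 2 [NS]: N:empty,E:wait,S:car3-GO,W:wait | queues: N=0 E=1 S=4 W=1
Step 3 [NS]: N:empty,E:wait,S:car4-GO,W:wait | queues: N=0 E=1 S=3 W=1
Cars crossed by step 3: 3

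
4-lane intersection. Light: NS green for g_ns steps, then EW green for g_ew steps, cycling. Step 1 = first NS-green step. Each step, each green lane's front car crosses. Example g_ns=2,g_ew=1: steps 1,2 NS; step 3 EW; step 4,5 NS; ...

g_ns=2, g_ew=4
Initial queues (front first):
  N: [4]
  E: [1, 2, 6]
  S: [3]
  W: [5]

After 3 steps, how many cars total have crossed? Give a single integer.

Answer: 4

Derivation:
Step 1 [NS]: N:car4-GO,E:wait,S:car3-GO,W:wait | queues: N=0 E=3 S=0 W=1
Step 2 [NS]: N:empty,E:wait,S:empty,W:wait | queues: N=0 E=3 S=0 W=1
Step 3 [EW]: N:wait,E:car1-GO,S:wait,W:car5-GO | queues: N=0 E=2 S=0 W=0
Cars crossed by step 3: 4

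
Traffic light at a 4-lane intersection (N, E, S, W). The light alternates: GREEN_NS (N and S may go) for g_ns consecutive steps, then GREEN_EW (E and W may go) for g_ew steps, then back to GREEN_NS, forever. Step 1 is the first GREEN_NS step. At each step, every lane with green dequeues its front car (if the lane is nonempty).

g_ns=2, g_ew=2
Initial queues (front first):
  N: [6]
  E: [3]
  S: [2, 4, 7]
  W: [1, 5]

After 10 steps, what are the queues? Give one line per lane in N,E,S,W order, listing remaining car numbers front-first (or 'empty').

Step 1 [NS]: N:car6-GO,E:wait,S:car2-GO,W:wait | queues: N=0 E=1 S=2 W=2
Step 2 [NS]: N:empty,E:wait,S:car4-GO,W:wait | queues: N=0 E=1 S=1 W=2
Step 3 [EW]: N:wait,E:car3-GO,S:wait,W:car1-GO | queues: N=0 E=0 S=1 W=1
Step 4 [EW]: N:wait,E:empty,S:wait,W:car5-GO | queues: N=0 E=0 S=1 W=0
Step 5 [NS]: N:empty,E:wait,S:car7-GO,W:wait | queues: N=0 E=0 S=0 W=0

N: empty
E: empty
S: empty
W: empty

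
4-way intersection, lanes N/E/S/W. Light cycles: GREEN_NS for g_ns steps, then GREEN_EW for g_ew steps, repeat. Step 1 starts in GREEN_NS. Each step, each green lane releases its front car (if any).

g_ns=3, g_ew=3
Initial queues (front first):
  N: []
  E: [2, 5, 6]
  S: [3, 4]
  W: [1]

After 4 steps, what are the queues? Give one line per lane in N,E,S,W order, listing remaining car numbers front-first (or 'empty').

Step 1 [NS]: N:empty,E:wait,S:car3-GO,W:wait | queues: N=0 E=3 S=1 W=1
Step 2 [NS]: N:empty,E:wait,S:car4-GO,W:wait | queues: N=0 E=3 S=0 W=1
Step 3 [NS]: N:empty,E:wait,S:empty,W:wait | queues: N=0 E=3 S=0 W=1
Step 4 [EW]: N:wait,E:car2-GO,S:wait,W:car1-GO | queues: N=0 E=2 S=0 W=0

N: empty
E: 5 6
S: empty
W: empty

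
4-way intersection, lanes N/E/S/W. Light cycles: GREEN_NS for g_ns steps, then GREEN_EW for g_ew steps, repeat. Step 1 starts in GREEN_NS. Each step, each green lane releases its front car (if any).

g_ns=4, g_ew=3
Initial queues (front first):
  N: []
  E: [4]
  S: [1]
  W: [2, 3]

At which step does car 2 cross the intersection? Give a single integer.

Step 1 [NS]: N:empty,E:wait,S:car1-GO,W:wait | queues: N=0 E=1 S=0 W=2
Step 2 [NS]: N:empty,E:wait,S:empty,W:wait | queues: N=0 E=1 S=0 W=2
Step 3 [NS]: N:empty,E:wait,S:empty,W:wait | queues: N=0 E=1 S=0 W=2
Step 4 [NS]: N:empty,E:wait,S:empty,W:wait | queues: N=0 E=1 S=0 W=2
Step 5 [EW]: N:wait,E:car4-GO,S:wait,W:car2-GO | queues: N=0 E=0 S=0 W=1
Step 6 [EW]: N:wait,E:empty,S:wait,W:car3-GO | queues: N=0 E=0 S=0 W=0
Car 2 crosses at step 5

5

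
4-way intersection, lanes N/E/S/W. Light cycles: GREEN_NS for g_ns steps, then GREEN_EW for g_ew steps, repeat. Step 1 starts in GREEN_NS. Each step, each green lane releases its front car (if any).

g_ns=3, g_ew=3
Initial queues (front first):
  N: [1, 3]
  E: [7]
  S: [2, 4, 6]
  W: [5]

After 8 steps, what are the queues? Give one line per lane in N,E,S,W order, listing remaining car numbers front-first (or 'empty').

Step 1 [NS]: N:car1-GO,E:wait,S:car2-GO,W:wait | queues: N=1 E=1 S=2 W=1
Step 2 [NS]: N:car3-GO,E:wait,S:car4-GO,W:wait | queues: N=0 E=1 S=1 W=1
Step 3 [NS]: N:empty,E:wait,S:car6-GO,W:wait | queues: N=0 E=1 S=0 W=1
Step 4 [EW]: N:wait,E:car7-GO,S:wait,W:car5-GO | queues: N=0 E=0 S=0 W=0

N: empty
E: empty
S: empty
W: empty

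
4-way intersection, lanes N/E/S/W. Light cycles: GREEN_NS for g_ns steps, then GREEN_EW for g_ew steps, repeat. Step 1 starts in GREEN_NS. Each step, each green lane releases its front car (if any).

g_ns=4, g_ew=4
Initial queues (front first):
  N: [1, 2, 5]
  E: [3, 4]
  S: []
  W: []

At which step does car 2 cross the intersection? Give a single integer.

Step 1 [NS]: N:car1-GO,E:wait,S:empty,W:wait | queues: N=2 E=2 S=0 W=0
Step 2 [NS]: N:car2-GO,E:wait,S:empty,W:wait | queues: N=1 E=2 S=0 W=0
Step 3 [NS]: N:car5-GO,E:wait,S:empty,W:wait | queues: N=0 E=2 S=0 W=0
Step 4 [NS]: N:empty,E:wait,S:empty,W:wait | queues: N=0 E=2 S=0 W=0
Step 5 [EW]: N:wait,E:car3-GO,S:wait,W:empty | queues: N=0 E=1 S=0 W=0
Step 6 [EW]: N:wait,E:car4-GO,S:wait,W:empty | queues: N=0 E=0 S=0 W=0
Car 2 crosses at step 2

2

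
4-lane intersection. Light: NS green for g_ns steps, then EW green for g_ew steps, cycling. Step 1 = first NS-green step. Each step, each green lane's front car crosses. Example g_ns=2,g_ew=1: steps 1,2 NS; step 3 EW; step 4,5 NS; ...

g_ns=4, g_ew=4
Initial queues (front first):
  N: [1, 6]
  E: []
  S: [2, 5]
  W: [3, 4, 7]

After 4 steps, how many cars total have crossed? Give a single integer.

Answer: 4

Derivation:
Step 1 [NS]: N:car1-GO,E:wait,S:car2-GO,W:wait | queues: N=1 E=0 S=1 W=3
Step 2 [NS]: N:car6-GO,E:wait,S:car5-GO,W:wait | queues: N=0 E=0 S=0 W=3
Step 3 [NS]: N:empty,E:wait,S:empty,W:wait | queues: N=0 E=0 S=0 W=3
Step 4 [NS]: N:empty,E:wait,S:empty,W:wait | queues: N=0 E=0 S=0 W=3
Cars crossed by step 4: 4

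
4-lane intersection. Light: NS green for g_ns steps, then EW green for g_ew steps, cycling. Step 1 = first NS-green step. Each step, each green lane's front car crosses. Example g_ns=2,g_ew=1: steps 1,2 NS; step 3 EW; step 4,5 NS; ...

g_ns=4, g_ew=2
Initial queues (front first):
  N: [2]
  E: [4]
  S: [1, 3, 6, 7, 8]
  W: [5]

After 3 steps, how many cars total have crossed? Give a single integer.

Answer: 4

Derivation:
Step 1 [NS]: N:car2-GO,E:wait,S:car1-GO,W:wait | queues: N=0 E=1 S=4 W=1
Step 2 [NS]: N:empty,E:wait,S:car3-GO,W:wait | queues: N=0 E=1 S=3 W=1
Step 3 [NS]: N:empty,E:wait,S:car6-GO,W:wait | queues: N=0 E=1 S=2 W=1
Cars crossed by step 3: 4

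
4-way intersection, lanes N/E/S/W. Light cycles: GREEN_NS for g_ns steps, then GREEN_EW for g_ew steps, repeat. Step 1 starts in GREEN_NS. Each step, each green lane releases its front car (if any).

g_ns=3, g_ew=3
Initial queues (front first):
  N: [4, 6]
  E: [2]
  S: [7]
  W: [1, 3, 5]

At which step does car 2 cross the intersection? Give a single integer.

Step 1 [NS]: N:car4-GO,E:wait,S:car7-GO,W:wait | queues: N=1 E=1 S=0 W=3
Step 2 [NS]: N:car6-GO,E:wait,S:empty,W:wait | queues: N=0 E=1 S=0 W=3
Step 3 [NS]: N:empty,E:wait,S:empty,W:wait | queues: N=0 E=1 S=0 W=3
Step 4 [EW]: N:wait,E:car2-GO,S:wait,W:car1-GO | queues: N=0 E=0 S=0 W=2
Step 5 [EW]: N:wait,E:empty,S:wait,W:car3-GO | queues: N=0 E=0 S=0 W=1
Step 6 [EW]: N:wait,E:empty,S:wait,W:car5-GO | queues: N=0 E=0 S=0 W=0
Car 2 crosses at step 4

4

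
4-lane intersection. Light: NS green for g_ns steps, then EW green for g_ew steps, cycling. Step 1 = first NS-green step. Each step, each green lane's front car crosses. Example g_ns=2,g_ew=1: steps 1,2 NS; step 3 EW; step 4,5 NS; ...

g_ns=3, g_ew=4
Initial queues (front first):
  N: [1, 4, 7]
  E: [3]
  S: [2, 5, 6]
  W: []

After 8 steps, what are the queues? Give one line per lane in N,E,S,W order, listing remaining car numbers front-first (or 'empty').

Step 1 [NS]: N:car1-GO,E:wait,S:car2-GO,W:wait | queues: N=2 E=1 S=2 W=0
Step 2 [NS]: N:car4-GO,E:wait,S:car5-GO,W:wait | queues: N=1 E=1 S=1 W=0
Step 3 [NS]: N:car7-GO,E:wait,S:car6-GO,W:wait | queues: N=0 E=1 S=0 W=0
Step 4 [EW]: N:wait,E:car3-GO,S:wait,W:empty | queues: N=0 E=0 S=0 W=0

N: empty
E: empty
S: empty
W: empty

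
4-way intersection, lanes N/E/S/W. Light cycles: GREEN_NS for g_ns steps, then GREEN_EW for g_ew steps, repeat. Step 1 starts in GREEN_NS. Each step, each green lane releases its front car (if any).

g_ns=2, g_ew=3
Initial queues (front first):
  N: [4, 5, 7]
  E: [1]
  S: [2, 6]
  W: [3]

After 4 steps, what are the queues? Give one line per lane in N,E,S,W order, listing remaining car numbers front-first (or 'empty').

Step 1 [NS]: N:car4-GO,E:wait,S:car2-GO,W:wait | queues: N=2 E=1 S=1 W=1
Step 2 [NS]: N:car5-GO,E:wait,S:car6-GO,W:wait | queues: N=1 E=1 S=0 W=1
Step 3 [EW]: N:wait,E:car1-GO,S:wait,W:car3-GO | queues: N=1 E=0 S=0 W=0
Step 4 [EW]: N:wait,E:empty,S:wait,W:empty | queues: N=1 E=0 S=0 W=0

N: 7
E: empty
S: empty
W: empty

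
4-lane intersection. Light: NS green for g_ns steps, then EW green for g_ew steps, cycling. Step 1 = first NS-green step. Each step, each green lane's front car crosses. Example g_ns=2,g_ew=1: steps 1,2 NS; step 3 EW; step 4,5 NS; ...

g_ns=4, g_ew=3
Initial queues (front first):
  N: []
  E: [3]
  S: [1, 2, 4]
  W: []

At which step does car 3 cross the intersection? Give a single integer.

Step 1 [NS]: N:empty,E:wait,S:car1-GO,W:wait | queues: N=0 E=1 S=2 W=0
Step 2 [NS]: N:empty,E:wait,S:car2-GO,W:wait | queues: N=0 E=1 S=1 W=0
Step 3 [NS]: N:empty,E:wait,S:car4-GO,W:wait | queues: N=0 E=1 S=0 W=0
Step 4 [NS]: N:empty,E:wait,S:empty,W:wait | queues: N=0 E=1 S=0 W=0
Step 5 [EW]: N:wait,E:car3-GO,S:wait,W:empty | queues: N=0 E=0 S=0 W=0
Car 3 crosses at step 5

5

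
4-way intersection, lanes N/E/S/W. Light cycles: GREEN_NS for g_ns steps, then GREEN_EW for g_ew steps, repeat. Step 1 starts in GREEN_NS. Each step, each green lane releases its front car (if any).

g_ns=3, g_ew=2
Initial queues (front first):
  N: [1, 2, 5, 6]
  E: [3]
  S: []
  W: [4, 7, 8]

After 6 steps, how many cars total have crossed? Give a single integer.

Answer: 7

Derivation:
Step 1 [NS]: N:car1-GO,E:wait,S:empty,W:wait | queues: N=3 E=1 S=0 W=3
Step 2 [NS]: N:car2-GO,E:wait,S:empty,W:wait | queues: N=2 E=1 S=0 W=3
Step 3 [NS]: N:car5-GO,E:wait,S:empty,W:wait | queues: N=1 E=1 S=0 W=3
Step 4 [EW]: N:wait,E:car3-GO,S:wait,W:car4-GO | queues: N=1 E=0 S=0 W=2
Step 5 [EW]: N:wait,E:empty,S:wait,W:car7-GO | queues: N=1 E=0 S=0 W=1
Step 6 [NS]: N:car6-GO,E:wait,S:empty,W:wait | queues: N=0 E=0 S=0 W=1
Cars crossed by step 6: 7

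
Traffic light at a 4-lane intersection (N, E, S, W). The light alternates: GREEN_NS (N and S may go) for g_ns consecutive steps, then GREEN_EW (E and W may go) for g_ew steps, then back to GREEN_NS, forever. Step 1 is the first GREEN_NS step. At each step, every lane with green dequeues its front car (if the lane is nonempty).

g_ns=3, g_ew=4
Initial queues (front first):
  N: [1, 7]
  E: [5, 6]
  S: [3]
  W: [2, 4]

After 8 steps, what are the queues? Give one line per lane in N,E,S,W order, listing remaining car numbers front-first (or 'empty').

Step 1 [NS]: N:car1-GO,E:wait,S:car3-GO,W:wait | queues: N=1 E=2 S=0 W=2
Step 2 [NS]: N:car7-GO,E:wait,S:empty,W:wait | queues: N=0 E=2 S=0 W=2
Step 3 [NS]: N:empty,E:wait,S:empty,W:wait | queues: N=0 E=2 S=0 W=2
Step 4 [EW]: N:wait,E:car5-GO,S:wait,W:car2-GO | queues: N=0 E=1 S=0 W=1
Step 5 [EW]: N:wait,E:car6-GO,S:wait,W:car4-GO | queues: N=0 E=0 S=0 W=0

N: empty
E: empty
S: empty
W: empty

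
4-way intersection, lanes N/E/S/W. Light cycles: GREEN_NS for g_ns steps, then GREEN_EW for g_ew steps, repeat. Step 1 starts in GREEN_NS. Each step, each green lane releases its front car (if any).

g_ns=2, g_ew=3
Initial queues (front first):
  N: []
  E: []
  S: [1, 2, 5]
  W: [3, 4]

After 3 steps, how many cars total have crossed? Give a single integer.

Answer: 3

Derivation:
Step 1 [NS]: N:empty,E:wait,S:car1-GO,W:wait | queues: N=0 E=0 S=2 W=2
Step 2 [NS]: N:empty,E:wait,S:car2-GO,W:wait | queues: N=0 E=0 S=1 W=2
Step 3 [EW]: N:wait,E:empty,S:wait,W:car3-GO | queues: N=0 E=0 S=1 W=1
Cars crossed by step 3: 3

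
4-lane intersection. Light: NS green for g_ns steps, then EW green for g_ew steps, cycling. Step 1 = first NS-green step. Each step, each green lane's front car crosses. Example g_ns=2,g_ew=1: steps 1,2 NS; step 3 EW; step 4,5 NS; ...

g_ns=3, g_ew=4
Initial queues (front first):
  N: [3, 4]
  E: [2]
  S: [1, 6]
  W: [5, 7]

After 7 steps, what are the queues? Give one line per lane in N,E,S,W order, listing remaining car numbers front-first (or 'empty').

Step 1 [NS]: N:car3-GO,E:wait,S:car1-GO,W:wait | queues: N=1 E=1 S=1 W=2
Step 2 [NS]: N:car4-GO,E:wait,S:car6-GO,W:wait | queues: N=0 E=1 S=0 W=2
Step 3 [NS]: N:empty,E:wait,S:empty,W:wait | queues: N=0 E=1 S=0 W=2
Step 4 [EW]: N:wait,E:car2-GO,S:wait,W:car5-GO | queues: N=0 E=0 S=0 W=1
Step 5 [EW]: N:wait,E:empty,S:wait,W:car7-GO | queues: N=0 E=0 S=0 W=0

N: empty
E: empty
S: empty
W: empty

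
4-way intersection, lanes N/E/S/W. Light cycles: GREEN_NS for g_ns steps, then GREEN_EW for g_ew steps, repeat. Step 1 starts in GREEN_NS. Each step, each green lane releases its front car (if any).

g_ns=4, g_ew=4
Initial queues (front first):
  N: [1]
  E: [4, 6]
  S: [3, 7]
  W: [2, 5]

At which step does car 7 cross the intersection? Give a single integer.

Step 1 [NS]: N:car1-GO,E:wait,S:car3-GO,W:wait | queues: N=0 E=2 S=1 W=2
Step 2 [NS]: N:empty,E:wait,S:car7-GO,W:wait | queues: N=0 E=2 S=0 W=2
Step 3 [NS]: N:empty,E:wait,S:empty,W:wait | queues: N=0 E=2 S=0 W=2
Step 4 [NS]: N:empty,E:wait,S:empty,W:wait | queues: N=0 E=2 S=0 W=2
Step 5 [EW]: N:wait,E:car4-GO,S:wait,W:car2-GO | queues: N=0 E=1 S=0 W=1
Step 6 [EW]: N:wait,E:car6-GO,S:wait,W:car5-GO | queues: N=0 E=0 S=0 W=0
Car 7 crosses at step 2

2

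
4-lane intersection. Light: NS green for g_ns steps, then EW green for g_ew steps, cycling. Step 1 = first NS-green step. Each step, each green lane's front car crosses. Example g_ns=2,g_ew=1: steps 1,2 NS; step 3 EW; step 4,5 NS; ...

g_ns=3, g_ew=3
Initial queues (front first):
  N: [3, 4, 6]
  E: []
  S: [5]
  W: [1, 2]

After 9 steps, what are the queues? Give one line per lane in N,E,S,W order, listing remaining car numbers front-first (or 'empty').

Step 1 [NS]: N:car3-GO,E:wait,S:car5-GO,W:wait | queues: N=2 E=0 S=0 W=2
Step 2 [NS]: N:car4-GO,E:wait,S:empty,W:wait | queues: N=1 E=0 S=0 W=2
Step 3 [NS]: N:car6-GO,E:wait,S:empty,W:wait | queues: N=0 E=0 S=0 W=2
Step 4 [EW]: N:wait,E:empty,S:wait,W:car1-GO | queues: N=0 E=0 S=0 W=1
Step 5 [EW]: N:wait,E:empty,S:wait,W:car2-GO | queues: N=0 E=0 S=0 W=0

N: empty
E: empty
S: empty
W: empty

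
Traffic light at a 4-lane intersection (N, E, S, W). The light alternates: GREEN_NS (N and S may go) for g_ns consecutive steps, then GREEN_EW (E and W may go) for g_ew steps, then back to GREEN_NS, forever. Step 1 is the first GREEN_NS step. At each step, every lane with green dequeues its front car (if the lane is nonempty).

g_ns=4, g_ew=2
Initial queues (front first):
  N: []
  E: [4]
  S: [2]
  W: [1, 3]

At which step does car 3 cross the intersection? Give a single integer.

Step 1 [NS]: N:empty,E:wait,S:car2-GO,W:wait | queues: N=0 E=1 S=0 W=2
Step 2 [NS]: N:empty,E:wait,S:empty,W:wait | queues: N=0 E=1 S=0 W=2
Step 3 [NS]: N:empty,E:wait,S:empty,W:wait | queues: N=0 E=1 S=0 W=2
Step 4 [NS]: N:empty,E:wait,S:empty,W:wait | queues: N=0 E=1 S=0 W=2
Step 5 [EW]: N:wait,E:car4-GO,S:wait,W:car1-GO | queues: N=0 E=0 S=0 W=1
Step 6 [EW]: N:wait,E:empty,S:wait,W:car3-GO | queues: N=0 E=0 S=0 W=0
Car 3 crosses at step 6

6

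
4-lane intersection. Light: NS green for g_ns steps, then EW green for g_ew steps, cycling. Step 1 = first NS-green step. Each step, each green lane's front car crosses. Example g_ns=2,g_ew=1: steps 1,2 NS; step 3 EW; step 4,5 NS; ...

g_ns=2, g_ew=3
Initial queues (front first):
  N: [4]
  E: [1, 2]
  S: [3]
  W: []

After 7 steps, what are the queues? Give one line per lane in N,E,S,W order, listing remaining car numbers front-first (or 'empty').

Step 1 [NS]: N:car4-GO,E:wait,S:car3-GO,W:wait | queues: N=0 E=2 S=0 W=0
Step 2 [NS]: N:empty,E:wait,S:empty,W:wait | queues: N=0 E=2 S=0 W=0
Step 3 [EW]: N:wait,E:car1-GO,S:wait,W:empty | queues: N=0 E=1 S=0 W=0
Step 4 [EW]: N:wait,E:car2-GO,S:wait,W:empty | queues: N=0 E=0 S=0 W=0

N: empty
E: empty
S: empty
W: empty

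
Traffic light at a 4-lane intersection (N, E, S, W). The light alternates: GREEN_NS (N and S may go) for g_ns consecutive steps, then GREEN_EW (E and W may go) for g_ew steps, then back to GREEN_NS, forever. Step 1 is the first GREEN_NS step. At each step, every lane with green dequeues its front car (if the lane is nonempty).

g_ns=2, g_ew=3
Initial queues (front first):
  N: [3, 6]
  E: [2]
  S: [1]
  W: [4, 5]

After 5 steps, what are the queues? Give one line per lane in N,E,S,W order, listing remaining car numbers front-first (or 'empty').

Step 1 [NS]: N:car3-GO,E:wait,S:car1-GO,W:wait | queues: N=1 E=1 S=0 W=2
Step 2 [NS]: N:car6-GO,E:wait,S:empty,W:wait | queues: N=0 E=1 S=0 W=2
Step 3 [EW]: N:wait,E:car2-GO,S:wait,W:car4-GO | queues: N=0 E=0 S=0 W=1
Step 4 [EW]: N:wait,E:empty,S:wait,W:car5-GO | queues: N=0 E=0 S=0 W=0

N: empty
E: empty
S: empty
W: empty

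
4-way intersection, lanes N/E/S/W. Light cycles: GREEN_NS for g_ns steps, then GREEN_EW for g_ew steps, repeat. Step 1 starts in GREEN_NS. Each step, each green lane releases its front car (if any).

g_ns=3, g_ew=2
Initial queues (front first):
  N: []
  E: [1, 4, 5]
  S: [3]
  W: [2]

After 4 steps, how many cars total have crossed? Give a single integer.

Step 1 [NS]: N:empty,E:wait,S:car3-GO,W:wait | queues: N=0 E=3 S=0 W=1
Step 2 [NS]: N:empty,E:wait,S:empty,W:wait | queues: N=0 E=3 S=0 W=1
Step 3 [NS]: N:empty,E:wait,S:empty,W:wait | queues: N=0 E=3 S=0 W=1
Step 4 [EW]: N:wait,E:car1-GO,S:wait,W:car2-GO | queues: N=0 E=2 S=0 W=0
Cars crossed by step 4: 3

Answer: 3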